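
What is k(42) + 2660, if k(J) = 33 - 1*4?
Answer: 2689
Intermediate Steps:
k(J) = 29 (k(J) = 33 - 4 = 29)
k(42) + 2660 = 29 + 2660 = 2689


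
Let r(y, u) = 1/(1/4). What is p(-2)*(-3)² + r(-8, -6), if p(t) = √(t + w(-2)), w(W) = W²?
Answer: 4 + 9*√2 ≈ 16.728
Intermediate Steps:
r(y, u) = 4 (r(y, u) = 1/(¼) = 4)
p(t) = √(4 + t) (p(t) = √(t + (-2)²) = √(t + 4) = √(4 + t))
p(-2)*(-3)² + r(-8, -6) = √(4 - 2)*(-3)² + 4 = √2*9 + 4 = 9*√2 + 4 = 4 + 9*√2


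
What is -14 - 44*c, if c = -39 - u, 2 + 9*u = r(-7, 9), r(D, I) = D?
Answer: 1658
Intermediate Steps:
u = -1 (u = -2/9 + (⅑)*(-7) = -2/9 - 7/9 = -1)
c = -38 (c = -39 - 1*(-1) = -39 + 1 = -38)
-14 - 44*c = -14 - 44*(-38) = -14 + 1672 = 1658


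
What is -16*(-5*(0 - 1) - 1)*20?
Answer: -1280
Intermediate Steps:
-16*(-5*(0 - 1) - 1)*20 = -16*(-5*(-1) - 1)*20 = -16*(5 - 1)*20 = -16*4*20 = -64*20 = -1280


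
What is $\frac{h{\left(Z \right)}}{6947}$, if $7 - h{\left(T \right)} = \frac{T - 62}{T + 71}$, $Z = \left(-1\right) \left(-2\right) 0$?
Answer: $\frac{559}{493237} \approx 0.0011333$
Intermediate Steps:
$Z = 0$ ($Z = 2 \cdot 0 = 0$)
$h{\left(T \right)} = 7 - \frac{-62 + T}{71 + T}$ ($h{\left(T \right)} = 7 - \frac{T - 62}{T + 71} = 7 - \frac{-62 + T}{71 + T}$)
$\frac{h{\left(Z \right)}}{6947} = \frac{\frac{1}{71 + 0} \left(559 + 6 \cdot 0\right)}{6947} = \frac{559 + 0}{71} \cdot \frac{1}{6947} = \frac{1}{71} \cdot 559 \cdot \frac{1}{6947} = \frac{559}{71} \cdot \frac{1}{6947} = \frac{559}{493237}$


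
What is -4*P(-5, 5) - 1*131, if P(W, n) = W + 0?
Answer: -111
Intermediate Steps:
P(W, n) = W
-4*P(-5, 5) - 1*131 = -4*(-5) - 1*131 = 20 - 131 = -111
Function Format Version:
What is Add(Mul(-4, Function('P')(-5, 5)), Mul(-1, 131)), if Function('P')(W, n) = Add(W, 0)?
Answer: -111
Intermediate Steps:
Function('P')(W, n) = W
Add(Mul(-4, Function('P')(-5, 5)), Mul(-1, 131)) = Add(Mul(-4, -5), Mul(-1, 131)) = Add(20, -131) = -111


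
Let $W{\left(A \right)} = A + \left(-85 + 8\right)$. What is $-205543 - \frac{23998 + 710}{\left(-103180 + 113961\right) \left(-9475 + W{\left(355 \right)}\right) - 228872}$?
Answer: $- \frac{6809072899713}{33127243} \approx -2.0554 \cdot 10^{5}$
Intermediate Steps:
$W{\left(A \right)} = -77 + A$ ($W{\left(A \right)} = A - 77 = -77 + A$)
$-205543 - \frac{23998 + 710}{\left(-103180 + 113961\right) \left(-9475 + W{\left(355 \right)}\right) - 228872} = -205543 - \frac{23998 + 710}{\left(-103180 + 113961\right) \left(-9475 + \left(-77 + 355\right)\right) - 228872} = -205543 - \frac{24708}{10781 \left(-9475 + 278\right) - 228872} = -205543 - \frac{24708}{10781 \left(-9197\right) - 228872} = -205543 - \frac{24708}{-99152857 - 228872} = -205543 - \frac{24708}{-99381729} = -205543 - 24708 \left(- \frac{1}{99381729}\right) = -205543 - - \frac{8236}{33127243} = -205543 + \frac{8236}{33127243} = - \frac{6809072899713}{33127243}$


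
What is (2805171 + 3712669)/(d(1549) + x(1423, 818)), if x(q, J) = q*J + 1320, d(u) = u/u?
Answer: 1303568/233067 ≈ 5.5931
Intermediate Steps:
d(u) = 1
x(q, J) = 1320 + J*q (x(q, J) = J*q + 1320 = 1320 + J*q)
(2805171 + 3712669)/(d(1549) + x(1423, 818)) = (2805171 + 3712669)/(1 + (1320 + 818*1423)) = 6517840/(1 + (1320 + 1164014)) = 6517840/(1 + 1165334) = 6517840/1165335 = 6517840*(1/1165335) = 1303568/233067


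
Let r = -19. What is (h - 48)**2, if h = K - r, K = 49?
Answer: 400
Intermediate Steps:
h = 68 (h = 49 - 1*(-19) = 49 + 19 = 68)
(h - 48)**2 = (68 - 48)**2 = 20**2 = 400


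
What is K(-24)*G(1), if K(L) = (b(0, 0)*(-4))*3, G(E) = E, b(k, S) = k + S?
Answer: 0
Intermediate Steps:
b(k, S) = S + k
K(L) = 0 (K(L) = ((0 + 0)*(-4))*3 = (0*(-4))*3 = 0*3 = 0)
K(-24)*G(1) = 0*1 = 0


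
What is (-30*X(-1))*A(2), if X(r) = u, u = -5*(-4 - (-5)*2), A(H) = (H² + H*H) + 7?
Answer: 13500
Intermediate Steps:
A(H) = 7 + 2*H² (A(H) = (H² + H²) + 7 = 2*H² + 7 = 7 + 2*H²)
u = -30 (u = -5*(-4 - 1*(-10)) = -5*(-4 + 10) = -5*6 = -30)
X(r) = -30
(-30*X(-1))*A(2) = (-30*(-30))*(7 + 2*2²) = 900*(7 + 2*4) = 900*(7 + 8) = 900*15 = 13500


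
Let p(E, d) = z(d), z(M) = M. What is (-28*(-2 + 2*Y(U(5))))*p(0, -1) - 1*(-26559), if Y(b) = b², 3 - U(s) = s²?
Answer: 53607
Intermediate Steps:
p(E, d) = d
U(s) = 3 - s²
(-28*(-2 + 2*Y(U(5))))*p(0, -1) - 1*(-26559) = -28*(-2 + 2*(3 - 1*5²)²)*(-1) - 1*(-26559) = -28*(-2 + 2*(3 - 1*25)²)*(-1) + 26559 = -28*(-2 + 2*(3 - 25)²)*(-1) + 26559 = -28*(-2 + 2*(-22)²)*(-1) + 26559 = -28*(-2 + 2*484)*(-1) + 26559 = -28*(-2 + 968)*(-1) + 26559 = -28*966*(-1) + 26559 = -27048*(-1) + 26559 = 27048 + 26559 = 53607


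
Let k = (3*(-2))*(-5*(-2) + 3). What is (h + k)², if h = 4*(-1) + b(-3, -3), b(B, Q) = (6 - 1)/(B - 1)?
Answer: 110889/16 ≈ 6930.6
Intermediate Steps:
b(B, Q) = 5/(-1 + B)
h = -21/4 (h = 4*(-1) + 5/(-1 - 3) = -4 + 5/(-4) = -4 + 5*(-¼) = -4 - 5/4 = -21/4 ≈ -5.2500)
k = -78 (k = -6*(10 + 3) = -6*13 = -78)
(h + k)² = (-21/4 - 78)² = (-333/4)² = 110889/16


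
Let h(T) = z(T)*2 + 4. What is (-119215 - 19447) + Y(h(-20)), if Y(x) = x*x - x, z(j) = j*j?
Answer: 506950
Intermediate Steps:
z(j) = j²
h(T) = 4 + 2*T² (h(T) = T²*2 + 4 = 2*T² + 4 = 4 + 2*T²)
Y(x) = x² - x
(-119215 - 19447) + Y(h(-20)) = (-119215 - 19447) + (4 + 2*(-20)²)*(-1 + (4 + 2*(-20)²)) = -138662 + (4 + 2*400)*(-1 + (4 + 2*400)) = -138662 + (4 + 800)*(-1 + (4 + 800)) = -138662 + 804*(-1 + 804) = -138662 + 804*803 = -138662 + 645612 = 506950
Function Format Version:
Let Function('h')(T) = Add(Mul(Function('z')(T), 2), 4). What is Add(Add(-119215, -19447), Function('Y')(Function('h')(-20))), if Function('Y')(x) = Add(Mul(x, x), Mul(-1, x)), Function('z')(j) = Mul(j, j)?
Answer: 506950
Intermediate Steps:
Function('z')(j) = Pow(j, 2)
Function('h')(T) = Add(4, Mul(2, Pow(T, 2))) (Function('h')(T) = Add(Mul(Pow(T, 2), 2), 4) = Add(Mul(2, Pow(T, 2)), 4) = Add(4, Mul(2, Pow(T, 2))))
Function('Y')(x) = Add(Pow(x, 2), Mul(-1, x))
Add(Add(-119215, -19447), Function('Y')(Function('h')(-20))) = Add(Add(-119215, -19447), Mul(Add(4, Mul(2, Pow(-20, 2))), Add(-1, Add(4, Mul(2, Pow(-20, 2)))))) = Add(-138662, Mul(Add(4, Mul(2, 400)), Add(-1, Add(4, Mul(2, 400))))) = Add(-138662, Mul(Add(4, 800), Add(-1, Add(4, 800)))) = Add(-138662, Mul(804, Add(-1, 804))) = Add(-138662, Mul(804, 803)) = Add(-138662, 645612) = 506950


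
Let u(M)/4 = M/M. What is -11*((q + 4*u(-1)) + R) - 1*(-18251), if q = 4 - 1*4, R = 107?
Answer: 16898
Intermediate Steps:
q = 0 (q = 4 - 4 = 0)
u(M) = 4 (u(M) = 4*(M/M) = 4*1 = 4)
-11*((q + 4*u(-1)) + R) - 1*(-18251) = -11*((0 + 4*4) + 107) - 1*(-18251) = -11*((0 + 16) + 107) + 18251 = -11*(16 + 107) + 18251 = -11*123 + 18251 = -1353 + 18251 = 16898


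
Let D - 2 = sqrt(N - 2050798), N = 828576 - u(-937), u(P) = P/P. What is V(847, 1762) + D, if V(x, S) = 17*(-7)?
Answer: -117 + I*sqrt(1222223) ≈ -117.0 + 1105.5*I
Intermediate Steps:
u(P) = 1
V(x, S) = -119
N = 828575 (N = 828576 - 1*1 = 828576 - 1 = 828575)
D = 2 + I*sqrt(1222223) (D = 2 + sqrt(828575 - 2050798) = 2 + sqrt(-1222223) = 2 + I*sqrt(1222223) ≈ 2.0 + 1105.5*I)
V(847, 1762) + D = -119 + (2 + I*sqrt(1222223)) = -117 + I*sqrt(1222223)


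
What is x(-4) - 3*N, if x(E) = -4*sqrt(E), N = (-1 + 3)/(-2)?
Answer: 3 - 8*I ≈ 3.0 - 8.0*I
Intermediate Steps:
N = -1 (N = 2*(-1/2) = -1)
x(-4) - 3*N = -8*I - 3*(-1) = -8*I + 3 = 3 - 8*I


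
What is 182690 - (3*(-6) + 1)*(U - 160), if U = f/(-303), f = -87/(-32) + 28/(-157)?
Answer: 273963074869/1522272 ≈ 1.7997e+5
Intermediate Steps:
f = 12763/5024 (f = -87*(-1/32) + 28*(-1/157) = 87/32 - 28/157 = 12763/5024 ≈ 2.5404)
U = -12763/1522272 (U = (12763/5024)/(-303) = (12763/5024)*(-1/303) = -12763/1522272 ≈ -0.0083842)
182690 - (3*(-6) + 1)*(U - 160) = 182690 - (3*(-6) + 1)*(-12763/1522272 - 160) = 182690 - (-18 + 1)*(-243576283)/1522272 = 182690 - (-17)*(-243576283)/1522272 = 182690 - 1*4140796811/1522272 = 182690 - 4140796811/1522272 = 273963074869/1522272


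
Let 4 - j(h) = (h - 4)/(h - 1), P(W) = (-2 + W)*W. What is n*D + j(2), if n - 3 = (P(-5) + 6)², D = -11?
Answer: -18518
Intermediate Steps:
P(W) = W*(-2 + W)
n = 1684 (n = 3 + (-5*(-2 - 5) + 6)² = 3 + (-5*(-7) + 6)² = 3 + (35 + 6)² = 3 + 41² = 3 + 1681 = 1684)
j(h) = 4 - (-4 + h)/(-1 + h) (j(h) = 4 - (h - 4)/(h - 1) = 4 - (-4 + h)/(-1 + h))
n*D + j(2) = 1684*(-11) + 3*2/(-1 + 2) = -18524 + 3*2/1 = -18524 + 3*2*1 = -18524 + 6 = -18518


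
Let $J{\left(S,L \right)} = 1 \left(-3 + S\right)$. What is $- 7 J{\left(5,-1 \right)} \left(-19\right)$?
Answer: $266$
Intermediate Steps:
$J{\left(S,L \right)} = -3 + S$
$- 7 J{\left(5,-1 \right)} \left(-19\right) = - 7 \left(-3 + 5\right) \left(-19\right) = \left(-7\right) 2 \left(-19\right) = \left(-14\right) \left(-19\right) = 266$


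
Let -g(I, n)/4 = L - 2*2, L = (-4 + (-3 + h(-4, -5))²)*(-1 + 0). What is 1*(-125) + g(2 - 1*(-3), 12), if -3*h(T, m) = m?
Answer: -1061/9 ≈ -117.89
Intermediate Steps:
h(T, m) = -m/3
L = 20/9 (L = (-4 + (-3 - ⅓*(-5))²)*(-1 + 0) = (-4 + (-3 + 5/3)²)*(-1) = (-4 + (-4/3)²)*(-1) = (-4 + 16/9)*(-1) = -20/9*(-1) = 20/9 ≈ 2.2222)
g(I, n) = 64/9 (g(I, n) = -4*(20/9 - 2*2) = -4*(20/9 - 4) = -4*(-16/9) = 64/9)
1*(-125) + g(2 - 1*(-3), 12) = 1*(-125) + 64/9 = -125 + 64/9 = -1061/9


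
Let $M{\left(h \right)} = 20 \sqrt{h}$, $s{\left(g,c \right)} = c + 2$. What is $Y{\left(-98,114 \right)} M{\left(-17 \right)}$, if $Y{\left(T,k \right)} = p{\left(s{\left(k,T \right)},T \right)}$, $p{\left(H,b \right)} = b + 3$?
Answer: $- 1900 i \sqrt{17} \approx - 7833.9 i$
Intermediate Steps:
$s{\left(g,c \right)} = 2 + c$
$p{\left(H,b \right)} = 3 + b$
$Y{\left(T,k \right)} = 3 + T$
$Y{\left(-98,114 \right)} M{\left(-17 \right)} = \left(3 - 98\right) 20 \sqrt{-17} = - 95 \cdot 20 i \sqrt{17} = - 1900 i \sqrt{17}$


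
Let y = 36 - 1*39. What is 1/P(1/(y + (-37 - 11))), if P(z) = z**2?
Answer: 2601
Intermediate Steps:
y = -3 (y = 36 - 39 = -3)
1/P(1/(y + (-37 - 11))) = 1/((1/(-3 + (-37 - 11)))**2) = 1/((1/(-3 - 48))**2) = 1/((1/(-51))**2) = 1/((-1/51)**2) = 1/(1/2601) = 2601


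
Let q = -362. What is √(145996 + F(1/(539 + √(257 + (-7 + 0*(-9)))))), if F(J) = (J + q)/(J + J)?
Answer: √(193750 - 3620*√10)/2 ≈ 213.48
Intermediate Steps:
F(J) = (-362 + J)/(2*J) (F(J) = (J - 362)/(J + J) = (-362 + J)/((2*J)) = (-362 + J)*(1/(2*J)) = (-362 + J)/(2*J))
√(145996 + F(1/(539 + √(257 + (-7 + 0*(-9)))))) = √(145996 + (-362 + 1/(539 + √(257 + (-7 + 0*(-9)))))/(2*(1/(539 + √(257 + (-7 + 0*(-9))))))) = √(145996 + (-362 + 1/(539 + √(257 + (-7 + 0))))/(2*(1/(539 + √(257 + (-7 + 0)))))) = √(145996 + (-362 + 1/(539 + √(257 - 7)))/(2*(1/(539 + √(257 - 7))))) = √(145996 + (-362 + 1/(539 + √250))/(2*(1/(539 + √250)))) = √(145996 + (-362 + 1/(539 + 5*√10))/(2*(1/(539 + 5*√10)))) = √(145996 + (539 + 5*√10)*(-362 + 1/(539 + 5*√10))/2) = √(145996 + (-362 + 1/(539 + 5*√10))*(539 + 5*√10)/2)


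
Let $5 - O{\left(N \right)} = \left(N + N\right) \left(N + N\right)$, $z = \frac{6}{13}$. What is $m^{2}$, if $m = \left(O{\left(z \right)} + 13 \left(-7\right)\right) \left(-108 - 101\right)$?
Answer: $\frac{9410795560804}{28561} \approx 3.295 \cdot 10^{8}$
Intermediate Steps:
$z = \frac{6}{13}$ ($z = 6 \cdot \frac{1}{13} = \frac{6}{13} \approx 0.46154$)
$O{\left(N \right)} = 5 - 4 N^{2}$ ($O{\left(N \right)} = 5 - \left(N + N\right) \left(N + N\right) = 5 - 2 N 2 N = 5 - 4 N^{2}$)
$m = \frac{3067702}{169}$ ($m = \left(\left(5 - 4 \left(\frac{6}{13}\right)^{2}\right) + 13 \left(-7\right)\right) \left(-108 - 101\right) = \left(\left(5 - \frac{144}{169}\right) - 91\right) \left(-209\right) = \left(\frac{701}{169} - 91\right) \left(-209\right) = \left(- \frac{14678}{169}\right) \left(-209\right) = \frac{3067702}{169} \approx 18152.0$)
$m^{2} = \left(\frac{3067702}{169}\right)^{2} = \frac{9410795560804}{28561}$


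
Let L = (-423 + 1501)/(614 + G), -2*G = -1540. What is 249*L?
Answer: 134211/692 ≈ 193.95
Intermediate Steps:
G = 770 (G = -½*(-1540) = 770)
L = 539/692 (L = (-423 + 1501)/(614 + 770) = 1078/1384 = 1078*(1/1384) = 539/692 ≈ 0.77890)
249*L = 249*(539/692) = 134211/692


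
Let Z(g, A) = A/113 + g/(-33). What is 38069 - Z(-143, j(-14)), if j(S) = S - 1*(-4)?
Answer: 12903952/339 ≈ 38065.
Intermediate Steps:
j(S) = 4 + S (j(S) = S + 4 = 4 + S)
Z(g, A) = -g/33 + A/113 (Z(g, A) = A*(1/113) + g*(-1/33) = A/113 - g/33 = -g/33 + A/113)
38069 - Z(-143, j(-14)) = 38069 - (-1/33*(-143) + (4 - 14)/113) = 38069 - (13/3 + (1/113)*(-10)) = 38069 - (13/3 - 10/113) = 38069 - 1*1439/339 = 38069 - 1439/339 = 12903952/339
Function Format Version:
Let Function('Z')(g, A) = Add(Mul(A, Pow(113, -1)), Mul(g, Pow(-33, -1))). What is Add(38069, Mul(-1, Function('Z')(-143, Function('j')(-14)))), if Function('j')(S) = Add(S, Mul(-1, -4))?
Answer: Rational(12903952, 339) ≈ 38065.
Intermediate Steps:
Function('j')(S) = Add(4, S) (Function('j')(S) = Add(S, 4) = Add(4, S))
Function('Z')(g, A) = Add(Mul(Rational(-1, 33), g), Mul(Rational(1, 113), A)) (Function('Z')(g, A) = Add(Mul(A, Rational(1, 113)), Mul(g, Rational(-1, 33))) = Add(Mul(Rational(1, 113), A), Mul(Rational(-1, 33), g)) = Add(Mul(Rational(-1, 33), g), Mul(Rational(1, 113), A)))
Add(38069, Mul(-1, Function('Z')(-143, Function('j')(-14)))) = Add(38069, Mul(-1, Add(Mul(Rational(-1, 33), -143), Mul(Rational(1, 113), Add(4, -14))))) = Add(38069, Mul(-1, Add(Rational(13, 3), Mul(Rational(1, 113), -10)))) = Add(38069, Mul(-1, Add(Rational(13, 3), Rational(-10, 113)))) = Add(38069, Mul(-1, Rational(1439, 339))) = Add(38069, Rational(-1439, 339)) = Rational(12903952, 339)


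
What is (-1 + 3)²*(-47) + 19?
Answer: -169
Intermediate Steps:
(-1 + 3)²*(-47) + 19 = 2²*(-47) + 19 = 4*(-47) + 19 = -188 + 19 = -169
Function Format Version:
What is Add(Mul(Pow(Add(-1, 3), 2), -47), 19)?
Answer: -169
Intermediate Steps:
Add(Mul(Pow(Add(-1, 3), 2), -47), 19) = Add(Mul(Pow(2, 2), -47), 19) = Add(Mul(4, -47), 19) = Add(-188, 19) = -169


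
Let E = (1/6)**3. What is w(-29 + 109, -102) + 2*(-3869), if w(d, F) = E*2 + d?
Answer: -827063/108 ≈ -7658.0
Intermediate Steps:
E = 1/216 (E = (1*(1/6))**3 = (1/6)**3 = 1/216 ≈ 0.0046296)
w(d, F) = 1/108 + d (w(d, F) = (1/216)*2 + d = 1/108 + d)
w(-29 + 109, -102) + 2*(-3869) = (1/108 + (-29 + 109)) + 2*(-3869) = (1/108 + 80) - 7738 = 8641/108 - 7738 = -827063/108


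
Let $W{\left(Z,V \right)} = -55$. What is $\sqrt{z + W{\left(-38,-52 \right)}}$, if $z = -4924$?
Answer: $i \sqrt{4979} \approx 70.562 i$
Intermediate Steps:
$\sqrt{z + W{\left(-38,-52 \right)}} = \sqrt{-4924 - 55} = \sqrt{-4979} = i \sqrt{4979}$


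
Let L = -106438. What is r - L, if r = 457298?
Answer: 563736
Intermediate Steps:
r - L = 457298 - 1*(-106438) = 457298 + 106438 = 563736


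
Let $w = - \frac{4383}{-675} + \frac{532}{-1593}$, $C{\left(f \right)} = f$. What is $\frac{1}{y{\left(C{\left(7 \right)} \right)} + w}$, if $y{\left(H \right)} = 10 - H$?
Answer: $\frac{39825}{364772} \approx 0.10918$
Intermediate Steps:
$w = \frac{245297}{39825}$ ($w = \left(-4383\right) \left(- \frac{1}{675}\right) + 532 \left(- \frac{1}{1593}\right) = \frac{487}{75} - \frac{532}{1593} = \frac{245297}{39825} \approx 6.1594$)
$\frac{1}{y{\left(C{\left(7 \right)} \right)} + w} = \frac{1}{\left(10 - 7\right) + \frac{245297}{39825}} = \frac{1}{3 + \frac{245297}{39825}} = \frac{1}{\frac{364772}{39825}} = \frac{39825}{364772}$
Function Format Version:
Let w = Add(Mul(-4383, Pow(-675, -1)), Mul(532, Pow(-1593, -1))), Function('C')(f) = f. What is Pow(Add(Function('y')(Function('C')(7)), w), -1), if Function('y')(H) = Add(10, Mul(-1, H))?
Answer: Rational(39825, 364772) ≈ 0.10918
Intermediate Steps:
w = Rational(245297, 39825) (w = Add(Mul(-4383, Rational(-1, 675)), Mul(532, Rational(-1, 1593))) = Add(Rational(487, 75), Rational(-532, 1593)) = Rational(245297, 39825) ≈ 6.1594)
Pow(Add(Function('y')(Function('C')(7)), w), -1) = Pow(Add(Add(10, Mul(-1, 7)), Rational(245297, 39825)), -1) = Pow(Add(Add(10, -7), Rational(245297, 39825)), -1) = Pow(Add(3, Rational(245297, 39825)), -1) = Pow(Rational(364772, 39825), -1) = Rational(39825, 364772)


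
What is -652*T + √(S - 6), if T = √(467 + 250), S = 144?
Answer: √138 - 652*√717 ≈ -17447.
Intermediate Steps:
T = √717 ≈ 26.777
-652*T + √(S - 6) = -652*√717 + √(144 - 6) = -652*√717 + √138 = √138 - 652*√717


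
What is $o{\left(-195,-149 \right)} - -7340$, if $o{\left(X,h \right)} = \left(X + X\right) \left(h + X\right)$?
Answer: $141500$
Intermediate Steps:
$o{\left(X,h \right)} = 2 X \left(X + h\right)$
$o{\left(-195,-149 \right)} - -7340 = 2 \left(-195\right) \left(-195 - 149\right) - -7340 = 2 \left(-195\right) \left(-344\right) + 7340 = 134160 + 7340 = 141500$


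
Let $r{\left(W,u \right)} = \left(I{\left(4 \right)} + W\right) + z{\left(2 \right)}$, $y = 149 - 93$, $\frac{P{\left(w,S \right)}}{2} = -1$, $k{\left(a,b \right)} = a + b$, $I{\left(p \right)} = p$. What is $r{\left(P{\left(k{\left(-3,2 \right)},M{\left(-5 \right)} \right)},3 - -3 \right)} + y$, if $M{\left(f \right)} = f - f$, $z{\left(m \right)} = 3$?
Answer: $61$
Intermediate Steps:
$M{\left(f \right)} = 0$
$P{\left(w,S \right)} = -2$ ($P{\left(w,S \right)} = 2 \left(-1\right) = -2$)
$y = 56$
$r{\left(W,u \right)} = 7 + W$ ($r{\left(W,u \right)} = \left(4 + W\right) + 3 = 7 + W$)
$r{\left(P{\left(k{\left(-3,2 \right)},M{\left(-5 \right)} \right)},3 - -3 \right)} + y = \left(7 - 2\right) + 56 = 5 + 56 = 61$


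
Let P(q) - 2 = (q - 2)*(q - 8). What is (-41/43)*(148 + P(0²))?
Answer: -6806/43 ≈ -158.28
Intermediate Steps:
P(q) = 2 + (-8 + q)*(-2 + q) (P(q) = 2 + (q - 2)*(q - 8) = 2 + (-2 + q)*(-8 + q) = 2 + (-8 + q)*(-2 + q))
(-41/43)*(148 + P(0²)) = (-41/43)*(148 + (18 + (0²)² - 10*0²)) = (-41*1/43)*(148 + (18 + 0² - 10*0)) = -41*(148 + (18 + 0 + 0))/43 = -41*(148 + 18)/43 = -41/43*166 = -6806/43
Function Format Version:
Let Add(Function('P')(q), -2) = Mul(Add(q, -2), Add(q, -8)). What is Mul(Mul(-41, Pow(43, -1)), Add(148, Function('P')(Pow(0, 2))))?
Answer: Rational(-6806, 43) ≈ -158.28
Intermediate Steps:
Function('P')(q) = Add(2, Mul(Add(-8, q), Add(-2, q))) (Function('P')(q) = Add(2, Mul(Add(q, -2), Add(q, -8))) = Add(2, Mul(Add(-2, q), Add(-8, q))) = Add(2, Mul(Add(-8, q), Add(-2, q))))
Mul(Mul(-41, Pow(43, -1)), Add(148, Function('P')(Pow(0, 2)))) = Mul(Mul(-41, Pow(43, -1)), Add(148, Add(18, Pow(Pow(0, 2), 2), Mul(-10, Pow(0, 2))))) = Mul(Mul(-41, Rational(1, 43)), Add(148, Add(18, Pow(0, 2), Mul(-10, 0)))) = Mul(Rational(-41, 43), Add(148, Add(18, 0, 0))) = Mul(Rational(-41, 43), Add(148, 18)) = Mul(Rational(-41, 43), 166) = Rational(-6806, 43)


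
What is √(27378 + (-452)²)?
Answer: √231682 ≈ 481.33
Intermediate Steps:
√(27378 + (-452)²) = √(27378 + 204304) = √231682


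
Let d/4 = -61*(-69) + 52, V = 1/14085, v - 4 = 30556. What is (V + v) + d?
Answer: 670502341/14085 ≈ 47604.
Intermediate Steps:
v = 30560 (v = 4 + 30556 = 30560)
V = 1/14085 ≈ 7.0998e-5
d = 17044 (d = 4*(-61*(-69) + 52) = 4*(4209 + 52) = 4*4261 = 17044)
(V + v) + d = (1/14085 + 30560) + 17044 = 430437601/14085 + 17044 = 670502341/14085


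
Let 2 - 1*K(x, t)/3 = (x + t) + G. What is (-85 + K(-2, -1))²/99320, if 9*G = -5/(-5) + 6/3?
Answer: 5041/99320 ≈ 0.050755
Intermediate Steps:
G = ⅓ (G = (-5/(-5) + 6/3)/9 = (-5*(-⅕) + 6*(⅓))/9 = (1 + 2)/9 = (⅑)*3 = ⅓ ≈ 0.33333)
K(x, t) = 5 - 3*t - 3*x (K(x, t) = 6 - 3*((x + t) + ⅓) = 6 - 3*((t + x) + ⅓) = 6 - 3*(⅓ + t + x) = 6 + (-1 - 3*t - 3*x) = 5 - 3*t - 3*x)
(-85 + K(-2, -1))²/99320 = (-85 + (5 - 3*(-1) - 3*(-2)))²/99320 = (-85 + (5 + 3 + 6))²*(1/99320) = (-85 + 14)²*(1/99320) = (-71)²*(1/99320) = 5041*(1/99320) = 5041/99320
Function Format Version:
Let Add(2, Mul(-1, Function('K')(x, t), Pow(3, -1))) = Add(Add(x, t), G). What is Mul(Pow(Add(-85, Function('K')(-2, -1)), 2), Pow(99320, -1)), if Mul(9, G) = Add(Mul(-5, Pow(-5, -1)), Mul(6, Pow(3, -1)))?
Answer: Rational(5041, 99320) ≈ 0.050755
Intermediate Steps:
G = Rational(1, 3) (G = Mul(Rational(1, 9), Add(Mul(-5, Pow(-5, -1)), Mul(6, Pow(3, -1)))) = Mul(Rational(1, 9), Add(Mul(-5, Rational(-1, 5)), Mul(6, Rational(1, 3)))) = Mul(Rational(1, 9), Add(1, 2)) = Mul(Rational(1, 9), 3) = Rational(1, 3) ≈ 0.33333)
Function('K')(x, t) = Add(5, Mul(-3, t), Mul(-3, x)) (Function('K')(x, t) = Add(6, Mul(-3, Add(Add(x, t), Rational(1, 3)))) = Add(6, Mul(-3, Add(Add(t, x), Rational(1, 3)))) = Add(6, Mul(-3, Add(Rational(1, 3), t, x))) = Add(6, Add(-1, Mul(-3, t), Mul(-3, x))) = Add(5, Mul(-3, t), Mul(-3, x)))
Mul(Pow(Add(-85, Function('K')(-2, -1)), 2), Pow(99320, -1)) = Mul(Pow(Add(-85, Add(5, Mul(-3, -1), Mul(-3, -2))), 2), Pow(99320, -1)) = Mul(Pow(Add(-85, Add(5, 3, 6)), 2), Rational(1, 99320)) = Mul(Pow(Add(-85, 14), 2), Rational(1, 99320)) = Mul(Pow(-71, 2), Rational(1, 99320)) = Mul(5041, Rational(1, 99320)) = Rational(5041, 99320)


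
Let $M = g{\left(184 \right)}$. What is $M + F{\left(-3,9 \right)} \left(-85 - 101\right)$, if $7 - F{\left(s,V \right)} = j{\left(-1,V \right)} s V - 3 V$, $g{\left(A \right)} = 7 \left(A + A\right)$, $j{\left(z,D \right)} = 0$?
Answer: $-3748$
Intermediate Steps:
$g{\left(A \right)} = 14 A$ ($g{\left(A \right)} = 7 \cdot 2 A = 14 A$)
$F{\left(s,V \right)} = 7 + 3 V$ ($F{\left(s,V \right)} = 7 - \left(0 s V - 3 V\right) = 7 - \left(0 V - 3 V\right) = 7 - \left(0 - 3 V\right) = 7 - - 3 V = 7 + 3 V$)
$M = 2576$ ($M = 14 \cdot 184 = 2576$)
$M + F{\left(-3,9 \right)} \left(-85 - 101\right) = 2576 + \left(7 + 3 \cdot 9\right) \left(-85 - 101\right) = 2576 + \left(7 + 27\right) \left(-186\right) = 2576 + 34 \left(-186\right) = 2576 - 6324 = -3748$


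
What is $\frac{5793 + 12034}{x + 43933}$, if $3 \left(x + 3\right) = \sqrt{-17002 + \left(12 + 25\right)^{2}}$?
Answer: $\frac{783140110}{1929846637} - \frac{53481 i \sqrt{193}}{1929846637} \approx 0.4058 - 0.000385 i$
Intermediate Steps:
$x = -3 + 3 i \sqrt{193}$ ($x = -3 + \frac{\sqrt{-17002 + \left(12 + 25\right)^{2}}}{3} = -3 + \frac{\sqrt{-17002 + 37^{2}}}{3} = -3 + \frac{\sqrt{-17002 + 1369}}{3} = -3 + \frac{\sqrt{-15633}}{3} = -3 + \frac{9 i \sqrt{193}}{3} = -3 + 3 i \sqrt{193} \approx -3.0 + 41.677 i$)
$\frac{5793 + 12034}{x + 43933} = \frac{5793 + 12034}{\left(-3 + 3 i \sqrt{193}\right) + 43933} = \frac{17827}{43930 + 3 i \sqrt{193}}$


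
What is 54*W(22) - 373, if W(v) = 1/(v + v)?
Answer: -8179/22 ≈ -371.77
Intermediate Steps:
W(v) = 1/(2*v)
54*W(22) - 373 = 54*((1/2)/22) - 373 = 54*((1/2)*(1/22)) - 373 = 54*(1/44) - 373 = 27/22 - 373 = -8179/22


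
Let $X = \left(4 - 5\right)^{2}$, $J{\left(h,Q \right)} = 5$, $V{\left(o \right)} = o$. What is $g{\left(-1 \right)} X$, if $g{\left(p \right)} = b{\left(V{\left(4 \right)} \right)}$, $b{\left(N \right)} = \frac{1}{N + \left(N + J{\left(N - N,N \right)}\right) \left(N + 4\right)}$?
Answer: $\frac{1}{76} \approx 0.013158$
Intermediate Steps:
$b{\left(N \right)} = \frac{1}{N + \left(4 + N\right) \left(5 + N\right)}$ ($b{\left(N \right)} = \frac{1}{N + \left(N + 5\right) \left(N + 4\right)} = \frac{1}{N + \left(5 + N\right) \left(4 + N\right)} = \frac{1}{N + \left(4 + N\right) \left(5 + N\right)}$)
$g{\left(p \right)} = \frac{1}{76}$ ($g{\left(p \right)} = \frac{1}{20 + 4^{2} + 10 \cdot 4} = \frac{1}{20 + 16 + 40} = \frac{1}{76}$)
$X = 1$ ($X = \left(-1\right)^{2} = 1$)
$g{\left(-1 \right)} X = \frac{1}{76} \cdot 1 = \frac{1}{76}$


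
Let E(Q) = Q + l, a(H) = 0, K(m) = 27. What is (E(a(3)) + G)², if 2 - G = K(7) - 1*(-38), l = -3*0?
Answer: 3969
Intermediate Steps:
l = 0
G = -63 (G = 2 - (27 - 1*(-38)) = 2 - (27 + 38) = 2 - 1*65 = 2 - 65 = -63)
E(Q) = Q (E(Q) = Q + 0 = Q)
(E(a(3)) + G)² = (0 - 63)² = (-63)² = 3969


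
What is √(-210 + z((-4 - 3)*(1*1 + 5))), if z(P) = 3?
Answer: 3*I*√23 ≈ 14.387*I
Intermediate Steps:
√(-210 + z((-4 - 3)*(1*1 + 5))) = √(-210 + 3) = √(-207) = 3*I*√23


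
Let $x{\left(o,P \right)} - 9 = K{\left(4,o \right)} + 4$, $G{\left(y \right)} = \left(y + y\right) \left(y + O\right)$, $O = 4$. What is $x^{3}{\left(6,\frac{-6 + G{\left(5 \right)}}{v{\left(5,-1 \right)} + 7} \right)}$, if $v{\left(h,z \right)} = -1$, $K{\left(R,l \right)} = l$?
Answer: $6859$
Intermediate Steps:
$G{\left(y \right)} = 2 y \left(4 + y\right)$ ($G{\left(y \right)} = \left(y + y\right) \left(y + 4\right) = 2 y \left(4 + y\right)$)
$x{\left(o,P \right)} = 13 + o$ ($x{\left(o,P \right)} = 9 + \left(o + 4\right) = 9 + \left(4 + o\right) = 13 + o$)
$x^{3}{\left(6,\frac{-6 + G{\left(5 \right)}}{v{\left(5,-1 \right)} + 7} \right)} = \left(13 + 6\right)^{3} = 19^{3} = 6859$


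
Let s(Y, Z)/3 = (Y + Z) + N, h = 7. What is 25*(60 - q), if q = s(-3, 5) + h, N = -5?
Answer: 1550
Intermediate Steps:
s(Y, Z) = -15 + 3*Y + 3*Z (s(Y, Z) = 3*((Y + Z) - 5) = 3*(-5 + Y + Z) = -15 + 3*Y + 3*Z)
q = -2 (q = (-15 + 3*(-3) + 3*5) + 7 = (-15 - 9 + 15) + 7 = -9 + 7 = -2)
25*(60 - q) = 25*(60 - 1*(-2)) = 25*(60 + 2) = 25*62 = 1550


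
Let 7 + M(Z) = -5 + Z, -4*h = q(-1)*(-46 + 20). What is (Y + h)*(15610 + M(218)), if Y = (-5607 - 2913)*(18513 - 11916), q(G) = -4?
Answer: -888961466256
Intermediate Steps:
Y = -56206440 (Y = -8520*6597 = -56206440)
h = -26 (h = -(-1)*(-46 + 20) = -(-1)*(-26) = -¼*104 = -26)
M(Z) = -12 + Z (M(Z) = -7 + (-5 + Z) = -12 + Z)
(Y + h)*(15610 + M(218)) = (-56206440 - 26)*(15610 + (-12 + 218)) = -56206466*(15610 + 206) = -56206466*15816 = -888961466256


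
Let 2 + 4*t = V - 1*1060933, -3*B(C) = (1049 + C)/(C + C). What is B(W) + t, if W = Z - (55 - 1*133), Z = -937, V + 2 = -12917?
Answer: -1383660689/5154 ≈ -2.6846e+5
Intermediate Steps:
V = -12919 (V = -2 - 12917 = -12919)
W = -859 (W = -937 - (55 - 1*133) = -937 - (55 - 133) = -937 - 1*(-78) = -937 + 78 = -859)
B(C) = -(1049 + C)/(6*C) (B(C) = -(1049 + C)/(3*(C + C)) = -(1049 + C)/(3*(2*C)) = -(1049 + C)*1/(2*C)/3 = -(1049 + C)/(6*C))
t = -536927/2 (t = -½ + (-12919 - 1*1060933)/4 = -½ + (-12919 - 1060933)/4 = -½ + (¼)*(-1073852) = -½ - 268463 = -536927/2 ≈ -2.6846e+5)
B(W) + t = (⅙)*(-1049 - 1*(-859))/(-859) - 536927/2 = (⅙)*(-1/859)*(-1049 + 859) - 536927/2 = (⅙)*(-1/859)*(-190) - 536927/2 = 95/2577 - 536927/2 = -1383660689/5154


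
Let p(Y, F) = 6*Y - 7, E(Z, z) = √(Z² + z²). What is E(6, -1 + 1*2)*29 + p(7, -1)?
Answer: 35 + 29*√37 ≈ 211.40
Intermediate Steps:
p(Y, F) = -7 + 6*Y
E(6, -1 + 1*2)*29 + p(7, -1) = √(6² + (-1 + 1*2)²)*29 + (-7 + 6*7) = √(36 + (-1 + 2)²)*29 + (-7 + 42) = √(36 + 1²)*29 + 35 = √(36 + 1)*29 + 35 = √37*29 + 35 = 29*√37 + 35 = 35 + 29*√37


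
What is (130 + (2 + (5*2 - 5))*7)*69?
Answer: 12351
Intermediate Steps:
(130 + (2 + (5*2 - 5))*7)*69 = (130 + (2 + (10 - 5))*7)*69 = (130 + (2 + 5)*7)*69 = (130 + 7*7)*69 = (130 + 49)*69 = 179*69 = 12351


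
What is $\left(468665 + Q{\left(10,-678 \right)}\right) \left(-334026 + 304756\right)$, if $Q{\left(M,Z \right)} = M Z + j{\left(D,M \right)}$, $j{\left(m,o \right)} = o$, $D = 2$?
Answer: $-13519666650$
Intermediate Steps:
$Q{\left(M,Z \right)} = M + M Z$ ($Q{\left(M,Z \right)} = M Z + M = M + M Z$)
$\left(468665 + Q{\left(10,-678 \right)}\right) \left(-334026 + 304756\right) = \left(468665 + 10 \left(1 - 678\right)\right) \left(-334026 + 304756\right) = \left(468665 + 10 \left(-677\right)\right) \left(-29270\right) = \left(468665 - 6770\right) \left(-29270\right) = 461895 \left(-29270\right) = -13519666650$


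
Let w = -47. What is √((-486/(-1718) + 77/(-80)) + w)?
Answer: I*√14072752185/17180 ≈ 6.905*I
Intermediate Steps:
√((-486/(-1718) + 77/(-80)) + w) = √((-486/(-1718) + 77/(-80)) - 47) = √((-486*(-1/1718) + 77*(-1/80)) - 47) = √((243/859 - 77/80) - 47) = √(-46703/68720 - 47) = √(-3276543/68720) = I*√14072752185/17180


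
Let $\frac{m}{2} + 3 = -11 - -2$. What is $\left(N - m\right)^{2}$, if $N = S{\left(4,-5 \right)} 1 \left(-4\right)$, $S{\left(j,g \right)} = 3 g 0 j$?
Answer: $576$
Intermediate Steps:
$m = -24$ ($m = -6 + 2 \left(-11 - -2\right) = -6 + 2 \left(-11 + 2\right) = -6 + 2 \left(-9\right) = -6 - 18 = -24$)
$S{\left(j,g \right)} = 0$ ($S{\left(j,g \right)} = 3 g 0 = 0$)
$N = 0$ ($N = 0 \cdot 1 \left(-4\right) = 0 \left(-4\right) = 0$)
$\left(N - m\right)^{2} = \left(0 - -24\right)^{2} = \left(0 + 24\right)^{2} = 24^{2} = 576$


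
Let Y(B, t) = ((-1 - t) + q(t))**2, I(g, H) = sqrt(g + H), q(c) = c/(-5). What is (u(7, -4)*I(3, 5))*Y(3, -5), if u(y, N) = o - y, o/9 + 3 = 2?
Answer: -800*sqrt(2) ≈ -1131.4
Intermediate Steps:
o = -9 (o = -27 + 9*2 = -27 + 18 = -9)
q(c) = -c/5 (q(c) = c*(-1/5) = -c/5)
u(y, N) = -9 - y
I(g, H) = sqrt(H + g)
Y(B, t) = (-1 - 6*t/5)**2 (Y(B, t) = ((-1 - t) - t/5)**2 = (-1 - 6*t/5)**2)
(u(7, -4)*I(3, 5))*Y(3, -5) = ((-9 - 1*7)*sqrt(5 + 3))*((5 + 6*(-5))**2/25) = ((-9 - 7)*sqrt(8))*((5 - 30)**2/25) = (-32*sqrt(2))*((1/25)*(-25)**2) = (-32*sqrt(2))*((1/25)*625) = -32*sqrt(2)*25 = -800*sqrt(2)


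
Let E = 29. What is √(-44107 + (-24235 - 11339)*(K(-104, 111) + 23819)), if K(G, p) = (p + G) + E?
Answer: I*√848661877 ≈ 29132.0*I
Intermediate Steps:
K(G, p) = 29 + G + p (K(G, p) = (p + G) + 29 = (G + p) + 29 = 29 + G + p)
√(-44107 + (-24235 - 11339)*(K(-104, 111) + 23819)) = √(-44107 + (-24235 - 11339)*((29 - 104 + 111) + 23819)) = √(-44107 - 35574*(36 + 23819)) = √(-44107 - 35574*23855) = √(-44107 - 848617770) = √(-848661877) = I*√848661877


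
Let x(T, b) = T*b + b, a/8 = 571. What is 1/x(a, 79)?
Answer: 1/360951 ≈ 2.7705e-6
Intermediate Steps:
a = 4568 (a = 8*571 = 4568)
x(T, b) = b + T*b
1/x(a, 79) = 1/(79*(1 + 4568)) = 1/(79*4569) = 1/360951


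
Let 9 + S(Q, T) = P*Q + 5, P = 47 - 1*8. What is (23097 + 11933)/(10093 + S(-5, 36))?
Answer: 17515/4947 ≈ 3.5405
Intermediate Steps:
P = 39 (P = 47 - 8 = 39)
S(Q, T) = -4 + 39*Q (S(Q, T) = -9 + (39*Q + 5) = -9 + (5 + 39*Q) = -4 + 39*Q)
(23097 + 11933)/(10093 + S(-5, 36)) = (23097 + 11933)/(10093 + (-4 + 39*(-5))) = 35030/(10093 + (-4 - 195)) = 35030/(10093 - 199) = 35030/9894 = 35030*(1/9894) = 17515/4947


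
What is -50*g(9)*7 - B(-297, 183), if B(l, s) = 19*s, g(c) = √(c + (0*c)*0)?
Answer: -4527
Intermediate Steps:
g(c) = √c (g(c) = √(c + 0*0) = √(c + 0) = √c)
-50*g(9)*7 - B(-297, 183) = -50*√9*7 - 19*183 = -50*3*7 - 1*3477 = -150*7 - 3477 = -1050 - 3477 = -4527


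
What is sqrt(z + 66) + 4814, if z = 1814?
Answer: 4814 + 2*sqrt(470) ≈ 4857.4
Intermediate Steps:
sqrt(z + 66) + 4814 = sqrt(1814 + 66) + 4814 = sqrt(1880) + 4814 = 2*sqrt(470) + 4814 = 4814 + 2*sqrt(470)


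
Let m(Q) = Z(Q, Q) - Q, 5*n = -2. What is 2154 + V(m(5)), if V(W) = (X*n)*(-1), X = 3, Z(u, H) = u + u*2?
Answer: 10776/5 ≈ 2155.2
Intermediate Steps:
n = -⅖ (n = (⅕)*(-2) = -⅖ ≈ -0.40000)
Z(u, H) = 3*u (Z(u, H) = u + 2*u = 3*u)
m(Q) = 2*Q (m(Q) = 3*Q - Q = 2*Q)
V(W) = 6/5 (V(W) = (3*(-⅖))*(-1) = -6/5*(-1) = 6/5)
2154 + V(m(5)) = 2154 + 6/5 = 10776/5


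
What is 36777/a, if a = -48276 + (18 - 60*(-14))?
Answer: -12259/15806 ≈ -0.77559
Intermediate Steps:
a = -47418 (a = -48276 + (18 + 840) = -48276 + 858 = -47418)
36777/a = 36777/(-47418) = 36777*(-1/47418) = -12259/15806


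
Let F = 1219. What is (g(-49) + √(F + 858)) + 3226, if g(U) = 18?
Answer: 3244 + √2077 ≈ 3289.6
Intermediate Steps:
(g(-49) + √(F + 858)) + 3226 = (18 + √(1219 + 858)) + 3226 = (18 + √2077) + 3226 = 3244 + √2077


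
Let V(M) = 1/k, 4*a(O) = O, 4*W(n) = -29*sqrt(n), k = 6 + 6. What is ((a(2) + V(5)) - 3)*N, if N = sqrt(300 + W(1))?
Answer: -29*sqrt(1171)/24 ≈ -41.349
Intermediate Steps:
k = 12
W(n) = -29*sqrt(n)/4 (W(n) = (-29*sqrt(n))/4 = -29*sqrt(n)/4)
a(O) = O/4
V(M) = 1/12
N = sqrt(1171)/2 (N = sqrt(300 - 29*sqrt(1)/4) = sqrt(300 - 29/4*1) = sqrt(300 - 29/4) = sqrt(1171/4) = sqrt(1171)/2 ≈ 17.110)
((a(2) + V(5)) - 3)*N = (((1/4)*2 + 1/12) - 3)*(sqrt(1171)/2) = ((1/2 + 1/12) - 3)*(sqrt(1171)/2) = (7/12 - 3)*(sqrt(1171)/2) = -29*sqrt(1171)/24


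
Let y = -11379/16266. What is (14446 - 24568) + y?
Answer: -54885277/5422 ≈ -10123.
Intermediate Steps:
y = -3793/5422 (y = -11379*1/16266 = -3793/5422 ≈ -0.69956)
(14446 - 24568) + y = (14446 - 24568) - 3793/5422 = -10122 - 3793/5422 = -54885277/5422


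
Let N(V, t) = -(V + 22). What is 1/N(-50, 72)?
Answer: 1/28 ≈ 0.035714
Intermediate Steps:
N(V, t) = -22 - V (N(V, t) = -(22 + V) = -22 - V)
1/N(-50, 72) = 1/(-22 - 1*(-50)) = 1/(-22 + 50) = 1/28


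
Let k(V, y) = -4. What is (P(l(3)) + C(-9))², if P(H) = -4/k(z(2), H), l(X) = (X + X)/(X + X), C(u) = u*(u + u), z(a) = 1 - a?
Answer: 26569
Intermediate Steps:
C(u) = 2*u² (C(u) = u*(2*u) = 2*u²)
l(X) = 1 (l(X) = (2*X)/((2*X)) = (2*X)*(1/(2*X)) = 1)
P(H) = 1 (P(H) = -4/(-4) = -4*(-¼) = 1)
(P(l(3)) + C(-9))² = (1 + 2*(-9)²)² = (1 + 2*81)² = (1 + 162)² = 163² = 26569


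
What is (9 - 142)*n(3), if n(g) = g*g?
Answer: -1197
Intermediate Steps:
n(g) = g**2
(9 - 142)*n(3) = (9 - 142)*3**2 = -133*9 = -1197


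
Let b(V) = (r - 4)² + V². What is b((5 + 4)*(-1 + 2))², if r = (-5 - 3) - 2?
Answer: 76729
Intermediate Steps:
r = -10 (r = -8 - 2 = -10)
b(V) = 196 + V² (b(V) = (-10 - 4)² + V² = (-14)² + V² = 196 + V²)
b((5 + 4)*(-1 + 2))² = (196 + ((5 + 4)*(-1 + 2))²)² = (196 + (9*1)²)² = (196 + 9²)² = (196 + 81)² = 277² = 76729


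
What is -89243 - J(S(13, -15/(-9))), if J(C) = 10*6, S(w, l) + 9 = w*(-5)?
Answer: -89303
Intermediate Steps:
S(w, l) = -9 - 5*w (S(w, l) = -9 + w*(-5) = -9 - 5*w)
J(C) = 60
-89243 - J(S(13, -15/(-9))) = -89243 - 1*60 = -89243 - 60 = -89303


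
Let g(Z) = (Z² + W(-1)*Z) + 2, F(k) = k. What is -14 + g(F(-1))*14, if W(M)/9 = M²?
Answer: -98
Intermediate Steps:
W(M) = 9*M²
g(Z) = 2 + Z² + 9*Z (g(Z) = (Z² + (9*(-1)²)*Z) + 2 = (Z² + (9*1)*Z) + 2 = (Z² + 9*Z) + 2 = 2 + Z² + 9*Z)
-14 + g(F(-1))*14 = -14 + (2 + (-1)² + 9*(-1))*14 = -14 + (2 + 1 - 9)*14 = -14 - 6*14 = -14 - 84 = -98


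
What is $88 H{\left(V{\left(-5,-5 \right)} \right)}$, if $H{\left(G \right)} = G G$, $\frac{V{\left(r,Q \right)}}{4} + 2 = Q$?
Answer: $68992$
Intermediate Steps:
$V{\left(r,Q \right)} = -8 + 4 Q$
$H{\left(G \right)} = G^{2}$
$88 H{\left(V{\left(-5,-5 \right)} \right)} = 88 \left(-8 + 4 \left(-5\right)\right)^{2} = 88 \left(-8 - 20\right)^{2} = 88 \left(-28\right)^{2} = 88 \cdot 784 = 68992$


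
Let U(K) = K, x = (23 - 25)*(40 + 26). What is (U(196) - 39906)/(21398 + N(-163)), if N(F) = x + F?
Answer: -39710/21103 ≈ -1.8817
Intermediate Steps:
x = -132 (x = -2*66 = -132)
N(F) = -132 + F
(U(196) - 39906)/(21398 + N(-163)) = (196 - 39906)/(21398 + (-132 - 163)) = -39710/(21398 - 295) = -39710/21103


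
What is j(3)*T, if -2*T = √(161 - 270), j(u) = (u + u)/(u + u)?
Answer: -I*√109/2 ≈ -5.2202*I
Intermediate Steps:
j(u) = 1 (j(u) = (2*u)/((2*u)) = (2*u)*(1/(2*u)) = 1)
T = -I*√109/2 (T = -√(161 - 270)/2 = -I*√109/2 ≈ -5.2202*I)
j(3)*T = 1*(-I*√109/2) = -I*√109/2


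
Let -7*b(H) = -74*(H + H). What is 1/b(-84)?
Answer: -1/1776 ≈ -0.00056306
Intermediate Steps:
b(H) = 148*H/7 (b(H) = -(-74)*(H + H)/7 = -(-74)*2*H/7 = -(-148)*H/7 = 148*H/7)
1/b(-84) = 1/((148/7)*(-84)) = 1/(-1776) = -1/1776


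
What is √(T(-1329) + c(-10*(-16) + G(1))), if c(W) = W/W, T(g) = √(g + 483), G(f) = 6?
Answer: √(1 + 3*I*√94) ≈ 3.8796 + 3.7486*I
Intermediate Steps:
T(g) = √(483 + g)
c(W) = 1
√(T(-1329) + c(-10*(-16) + G(1))) = √(√(483 - 1329) + 1) = √(√(-846) + 1) = √(3*I*√94 + 1) = √(1 + 3*I*√94)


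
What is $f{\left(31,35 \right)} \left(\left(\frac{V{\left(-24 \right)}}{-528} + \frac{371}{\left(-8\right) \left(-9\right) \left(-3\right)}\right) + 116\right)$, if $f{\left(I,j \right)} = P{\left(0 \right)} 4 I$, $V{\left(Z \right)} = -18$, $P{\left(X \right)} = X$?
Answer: $0$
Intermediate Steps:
$f{\left(I,j \right)} = 0$ ($f{\left(I,j \right)} = 0 \cdot 4 I = 0$)
$f{\left(31,35 \right)} \left(\left(\frac{V{\left(-24 \right)}}{-528} + \frac{371}{\left(-8\right) \left(-9\right) \left(-3\right)}\right) + 116\right) = 0 \left(\left(- \frac{18}{-528} + \frac{371}{\left(-8\right) \left(-9\right) \left(-3\right)}\right) + 116\right) = 0 \left(\left(\left(-18\right) \left(- \frac{1}{528}\right) + \frac{371}{72 \left(-3\right)}\right) + 116\right) = 0 \left(\left(\frac{3}{88} + \frac{371}{-216}\right) + 116\right) = 0 \left(\left(\frac{3}{88} + 371 \left(- \frac{1}{216}\right)\right) + 116\right) = 0 \left(\left(\frac{3}{88} - \frac{371}{216}\right) + 116\right) = 0 \left(- \frac{500}{297} + 116\right) = 0 \cdot \frac{33952}{297} = 0$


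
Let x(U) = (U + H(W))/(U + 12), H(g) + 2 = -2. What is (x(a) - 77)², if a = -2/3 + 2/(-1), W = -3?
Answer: 295936/49 ≈ 6039.5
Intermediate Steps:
H(g) = -4 (H(g) = -2 - 2 = -4)
a = -8/3 (a = -2*⅓ + 2*(-1) = -⅔ - 2 = -8/3 ≈ -2.6667)
x(U) = (-4 + U)/(12 + U) (x(U) = (U - 4)/(U + 12) = (-4 + U)/(12 + U))
(x(a) - 77)² = ((-4 - 8/3)/(12 - 8/3) - 77)² = (-20/3/(28/3) - 77)² = ((3/28)*(-20/3) - 77)² = (-5/7 - 77)² = (-544/7)² = 295936/49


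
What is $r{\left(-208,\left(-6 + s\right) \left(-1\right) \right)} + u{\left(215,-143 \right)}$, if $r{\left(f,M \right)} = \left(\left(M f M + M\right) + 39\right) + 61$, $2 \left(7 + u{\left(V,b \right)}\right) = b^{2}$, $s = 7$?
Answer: $\frac{20217}{2} \approx 10109.0$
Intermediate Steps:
$u{\left(V,b \right)} = -7 + \frac{b^{2}}{2}$
$r{\left(f,M \right)} = 100 + M + f M^{2}$ ($r{\left(f,M \right)} = \left(\left(f M^{2} + M\right) + 39\right) + 61 = \left(\left(M + f M^{2}\right) + 39\right) + 61 = \left(39 + M + f M^{2}\right) + 61 = 100 + M + f M^{2}$)
$r{\left(-208,\left(-6 + s\right) \left(-1\right) \right)} + u{\left(215,-143 \right)} = \left(100 + \left(-6 + 7\right) \left(-1\right) - 208 \left(\left(-6 + 7\right) \left(-1\right)\right)^{2}\right) - \left(7 - \frac{\left(-143\right)^{2}}{2}\right) = \left(100 + 1 \left(-1\right) - 208 \left(1 \left(-1\right)\right)^{2}\right) + \left(-7 + \frac{1}{2} \cdot 20449\right) = \left(100 - 1 - 208 \left(-1\right)^{2}\right) + \left(-7 + \frac{20449}{2}\right) = \left(100 - 1 - 208\right) + \frac{20435}{2} = -109 + \frac{20435}{2} = \frac{20217}{2}$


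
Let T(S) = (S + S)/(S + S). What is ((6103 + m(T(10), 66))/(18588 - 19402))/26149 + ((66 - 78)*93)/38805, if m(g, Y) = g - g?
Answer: -7997068697/275325174410 ≈ -0.029046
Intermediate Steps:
T(S) = 1 (T(S) = (2*S)/((2*S)) = (2*S)*(1/(2*S)) = 1)
m(g, Y) = 0
((6103 + m(T(10), 66))/(18588 - 19402))/26149 + ((66 - 78)*93)/38805 = ((6103 + 0)/(18588 - 19402))/26149 + ((66 - 78)*93)/38805 = (6103/(-814))*(1/26149) - 12*93*(1/38805) = (6103*(-1/814))*(1/26149) - 1116*1/38805 = -6103/814*1/26149 - 372/12935 = -6103/21285286 - 372/12935 = -7997068697/275325174410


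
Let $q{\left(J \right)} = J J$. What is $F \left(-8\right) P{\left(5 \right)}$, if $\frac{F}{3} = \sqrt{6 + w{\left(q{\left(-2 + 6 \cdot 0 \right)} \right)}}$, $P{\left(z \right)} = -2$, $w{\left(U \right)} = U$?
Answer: $48 \sqrt{10} \approx 151.79$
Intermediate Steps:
$q{\left(J \right)} = J^{2}$
$F = 3 \sqrt{10}$ ($F = 3 \sqrt{6 + \left(-2 + 6 \cdot 0\right)^{2}} = 3 \sqrt{6 + \left(-2 + 0\right)^{2}} = 3 \sqrt{6 + \left(-2\right)^{2}} = 3 \sqrt{6 + 4} = 3 \sqrt{10} \approx 9.4868$)
$F \left(-8\right) P{\left(5 \right)} = 3 \sqrt{10} \left(-8\right) \left(-2\right) = - 24 \sqrt{10} \left(-2\right) = 48 \sqrt{10}$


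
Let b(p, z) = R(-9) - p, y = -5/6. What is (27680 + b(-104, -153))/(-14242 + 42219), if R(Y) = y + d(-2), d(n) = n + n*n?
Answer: 166711/167862 ≈ 0.99314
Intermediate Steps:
d(n) = n + n**2
y = -5/6 (y = -5*1/6 = -5/6 ≈ -0.83333)
R(Y) = 7/6 (R(Y) = -5/6 - 2*(1 - 2) = -5/6 - 2*(-1) = -5/6 + 2 = 7/6)
b(p, z) = 7/6 - p
(27680 + b(-104, -153))/(-14242 + 42219) = (27680 + (7/6 - 1*(-104)))/(-14242 + 42219) = (27680 + (7/6 + 104))/27977 = (27680 + 631/6)*(1/27977) = (166711/6)*(1/27977) = 166711/167862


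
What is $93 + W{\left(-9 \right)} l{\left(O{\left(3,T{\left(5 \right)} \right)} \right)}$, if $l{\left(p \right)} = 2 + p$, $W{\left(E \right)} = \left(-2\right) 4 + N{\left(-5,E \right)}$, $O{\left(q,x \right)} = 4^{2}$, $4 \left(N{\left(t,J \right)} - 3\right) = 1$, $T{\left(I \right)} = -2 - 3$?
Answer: $\frac{15}{2} \approx 7.5$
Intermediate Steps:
$T{\left(I \right)} = -5$ ($T{\left(I \right)} = -2 - 3 = -5$)
$N{\left(t,J \right)} = \frac{13}{4}$ ($N{\left(t,J \right)} = 3 + \frac{1}{4} \cdot 1 = 3 + \frac{1}{4} = \frac{13}{4}$)
$O{\left(q,x \right)} = 16$
$W{\left(E \right)} = - \frac{19}{4}$ ($W{\left(E \right)} = \left(-2\right) 4 + \frac{13}{4} = -8 + \frac{13}{4} = - \frac{19}{4}$)
$93 + W{\left(-9 \right)} l{\left(O{\left(3,T{\left(5 \right)} \right)} \right)} = 93 - \frac{19 \left(2 + 16\right)}{4} = 93 - \frac{171}{2} = \frac{15}{2}$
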